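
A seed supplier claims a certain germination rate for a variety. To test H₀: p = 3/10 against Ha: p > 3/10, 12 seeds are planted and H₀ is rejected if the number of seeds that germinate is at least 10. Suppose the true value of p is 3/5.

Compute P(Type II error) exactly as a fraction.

44753744/48828125

β = P(fail to reject H₀ | Ha true) = P(K ≤ 9 | p = 3/5), K ~ Binomial(12, 3/5).
Summing C(12,j)·(3/5)^j·(2/5)^{12-j} for j = 0..9 gives 44753744/48828125.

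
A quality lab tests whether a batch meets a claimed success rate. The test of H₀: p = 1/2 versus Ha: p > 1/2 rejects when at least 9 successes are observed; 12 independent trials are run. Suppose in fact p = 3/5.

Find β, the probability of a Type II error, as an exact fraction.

β = P(fail to reject H₀ | Ha true) = P(Y ≤ 8 | p = 3/5), Y ~ Binomial(12, 3/5).
Adding the binomial probabilities P(Y=0)+…+P(Y=8) at p = 3/5 gives 37825328/48828125.

37825328/48828125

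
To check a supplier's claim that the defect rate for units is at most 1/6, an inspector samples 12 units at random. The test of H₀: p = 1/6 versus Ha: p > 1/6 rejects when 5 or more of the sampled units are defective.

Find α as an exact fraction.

13187681/362797056

The significance level is the probability, assuming p = 1/6, of seeing 5 or more defectives in 12 draws.
α = 1 − P(K ≤ 4) = 1 − 349609375/362797056 = 13187681/362797056.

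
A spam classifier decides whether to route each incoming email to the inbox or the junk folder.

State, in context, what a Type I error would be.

With the conventional null hypothesis that the message is legitimate (not spam):
A Type I error is rejecting H₀ when H₀ is true.
Here that means sending the message to the spam folder when actually the message is legitimate (not spam).

A Type I error would mean concluding that the message is spam when in fact the message is legitimate (not spam).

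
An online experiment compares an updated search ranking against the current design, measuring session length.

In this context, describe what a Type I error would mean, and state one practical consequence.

A Type I error would mean concluding that the new design increases session length when in fact the new design has no effect on session length. Consequence: engineering effort is spent shipping a change that doesn't actually help.

With the conventional null hypothesis that the new design has no effect on session length:
A Type I error is rejecting H₀ when H₀ is true.
Here that means shipping the new feature to all users when actually the new design has no effect on session length.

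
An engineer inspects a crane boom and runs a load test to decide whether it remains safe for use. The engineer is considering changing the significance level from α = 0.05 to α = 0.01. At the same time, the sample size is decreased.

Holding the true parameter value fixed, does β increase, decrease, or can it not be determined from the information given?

A smaller α moves the rejection region further into the tail. With the alternative true, more outcomes now fall outside the rejection region, so failing to reject becomes more likely. A smaller sample increases the standard error, so the sampling distributions under H₀ and Ha overlap more. Both changes push β in the same direction.

It increases.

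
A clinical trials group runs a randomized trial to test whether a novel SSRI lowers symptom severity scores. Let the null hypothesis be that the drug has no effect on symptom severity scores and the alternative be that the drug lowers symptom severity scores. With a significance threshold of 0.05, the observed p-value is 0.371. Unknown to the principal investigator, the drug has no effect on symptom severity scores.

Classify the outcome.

Since p = 0.371 ≥ α = 0.05, H₀ is not rejected.
H₀ is true (actually the drug has no effect on symptom severity scores).
The decision matches the true state — no error.

No error (correct decision).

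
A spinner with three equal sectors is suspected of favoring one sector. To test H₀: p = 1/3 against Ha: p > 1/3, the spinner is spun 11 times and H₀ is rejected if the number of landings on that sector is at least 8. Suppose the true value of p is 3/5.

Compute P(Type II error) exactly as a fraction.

β = P(fail to reject H₀ | Ha true) = P(Y ≤ 7 | p = 3/5), Y ~ Binomial(11, 3/5).
Equivalently, β = 1 − P(Y ≥ 8) = 6872224/9765625.

6872224/9765625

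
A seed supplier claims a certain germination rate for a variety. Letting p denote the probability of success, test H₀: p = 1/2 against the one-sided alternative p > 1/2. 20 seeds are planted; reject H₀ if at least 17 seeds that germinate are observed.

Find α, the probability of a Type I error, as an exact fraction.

Under H₀, S ~ Binomial(20, 1/2), and α = P(S ≥ 17).
That's C(20,17) + C(20,18) + C(20,19) + C(20,20) over 2^20, i.e. (1140 + 190 + 20 + 1)/1048576 = 1351/1048576.

1351/1048576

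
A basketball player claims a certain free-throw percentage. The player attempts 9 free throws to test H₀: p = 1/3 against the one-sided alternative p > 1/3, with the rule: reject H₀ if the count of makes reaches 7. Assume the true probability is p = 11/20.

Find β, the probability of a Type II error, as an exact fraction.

54431799039/64000000000

A Type II error is failing to reject when Ha holds: with p = 11/20, β = P(K ≤ 6).
Adding the binomial probabilities P(K=0)+…+P(K=6) at p = 11/20 gives 54431799039/64000000000.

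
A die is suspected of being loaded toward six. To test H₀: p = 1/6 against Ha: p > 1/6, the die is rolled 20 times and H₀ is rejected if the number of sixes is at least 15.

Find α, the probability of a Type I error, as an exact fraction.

The Type I error probability is α = P(K ≥ 15) computed under H₀, where K ~ Binomial(20, 1/6).
P(K ≥ 15) = Σ_{j=15}^{20} C(20,j)·(1/6)^j·(5/6)^{20-j} = 1434041/101559956668416.

1434041/101559956668416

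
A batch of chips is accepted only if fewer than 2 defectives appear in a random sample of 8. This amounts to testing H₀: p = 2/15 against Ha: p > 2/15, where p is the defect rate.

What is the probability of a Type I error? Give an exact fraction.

Under H₀, K ~ Binomial(8, 2/15); the Type I error rate is P(K ≥ 2).
α = 1 − P(K ≤ 1) = 1 − 1819706993/2562890625 = 743183632/2562890625.

743183632/2562890625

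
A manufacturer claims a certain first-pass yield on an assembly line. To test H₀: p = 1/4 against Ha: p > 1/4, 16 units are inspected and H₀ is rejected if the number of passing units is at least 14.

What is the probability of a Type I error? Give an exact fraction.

1129/4294967296

α = P(reject H₀ | H₀ true) = P(X ≥ 14 | p = 1/4), with X ~ Binomial(16, 1/4).
P(X ≥ 14) = Σ_{j=14}^{16} C(16,j)·(1/4)^j·(3/4)^{16-j} = 1129/4294967296.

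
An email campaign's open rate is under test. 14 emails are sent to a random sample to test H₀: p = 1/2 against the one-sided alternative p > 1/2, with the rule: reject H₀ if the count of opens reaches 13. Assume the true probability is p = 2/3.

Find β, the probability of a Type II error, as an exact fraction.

4651897/4782969

β = P(fail to reject H₀ | Ha true) = P(K ≤ 12 | p = 2/3), K ~ Binomial(14, 2/3).
Adding the binomial probabilities P(K=0)+…+P(K=12) at p = 2/3 gives 4651897/4782969.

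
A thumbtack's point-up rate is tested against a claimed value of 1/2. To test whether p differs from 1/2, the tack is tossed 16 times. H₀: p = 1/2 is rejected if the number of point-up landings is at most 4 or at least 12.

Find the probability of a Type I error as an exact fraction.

The significance level is the null-hypothesis probability of the rejection region {≤4} ∪ {≥12}.
Each tail has probability (1 + 16 + 120 + 560 + 1820)/65536; doubling gives α = 5034/65536 = 2517/32768.

2517/32768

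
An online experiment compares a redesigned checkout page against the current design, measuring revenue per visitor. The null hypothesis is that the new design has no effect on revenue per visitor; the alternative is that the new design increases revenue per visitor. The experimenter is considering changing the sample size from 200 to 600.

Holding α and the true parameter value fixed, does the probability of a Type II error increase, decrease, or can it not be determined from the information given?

It decreases.

More data shrinks sampling variability; the test statistic under Ha concentrates further from the null value, making rejection more likely.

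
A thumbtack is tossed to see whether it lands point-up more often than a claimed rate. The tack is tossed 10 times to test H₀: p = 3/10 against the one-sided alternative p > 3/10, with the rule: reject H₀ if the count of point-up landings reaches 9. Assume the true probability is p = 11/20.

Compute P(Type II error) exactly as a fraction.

β = P(fail to reject H₀ | Ha true) = P(S ≤ 8 | p = 11/20), S ~ Binomial(10, 11/20).
Equivalently, β = 1 − P(S ≥ 9) = 10001847283209/10240000000000.

10001847283209/10240000000000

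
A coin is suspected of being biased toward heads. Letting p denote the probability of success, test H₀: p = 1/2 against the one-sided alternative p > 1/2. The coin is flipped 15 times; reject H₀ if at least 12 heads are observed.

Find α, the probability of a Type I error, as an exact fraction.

α = P(reject H₀ | H₀ true) = P(S ≥ 12 | p = 1/2), with S ~ Binomial(15, 1/2).
Summing the upper tail: (455 + 105 + 15 + 1) / 2^15 = 576/32768 = 9/512.

9/512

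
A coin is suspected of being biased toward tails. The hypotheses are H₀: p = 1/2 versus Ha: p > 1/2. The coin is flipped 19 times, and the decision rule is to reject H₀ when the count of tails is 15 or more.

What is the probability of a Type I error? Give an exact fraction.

α = P(reject H₀ | H₀ true) = P(X ≥ 15 | p = 1/2), with X ~ Binomial(19, 1/2).
P(X ≥ 15) = [C(19,15) + C(19,16) + C(19,17) + C(19,18) + C(19,19)] / 2^19 = (3876 + 969 + 171 + 19 + 1) / 524288 = 5036/524288 = 1259/131072.

1259/131072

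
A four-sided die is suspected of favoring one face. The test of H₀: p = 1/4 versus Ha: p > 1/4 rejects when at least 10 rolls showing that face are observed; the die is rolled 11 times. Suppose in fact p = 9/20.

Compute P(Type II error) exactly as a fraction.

20434671802787/20480000000000

β = P(fail to reject H₀ | Ha true) = P(Y ≤ 9 | p = 9/20), Y ~ Binomial(11, 9/20).
Summing C(11,j)·(9/20)^j·(11/20)^{11-j} for j = 0..9 gives 20434671802787/20480000000000.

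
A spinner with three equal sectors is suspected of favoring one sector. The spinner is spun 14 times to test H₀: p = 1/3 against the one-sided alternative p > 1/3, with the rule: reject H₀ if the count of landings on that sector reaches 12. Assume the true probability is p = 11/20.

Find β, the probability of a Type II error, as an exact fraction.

Under the alternative p = 11/20, Y ~ Binomial(14, 11/20); β is the probability the test does not reject, P(Y < 12).
Equivalently, β = 1 − P(Y ≥ 12) = 805268516435735481/819200000000000000.

805268516435735481/819200000000000000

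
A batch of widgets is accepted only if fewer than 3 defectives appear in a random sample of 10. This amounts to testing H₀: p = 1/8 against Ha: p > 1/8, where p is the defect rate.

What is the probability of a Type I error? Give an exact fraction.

32078615/268435456

α = P(reject H₀ | H₀ true) = P(S ≥ 3 | p = 1/8), S ~ Binomial(10, 1/8).
Computing the lower-tail complement: 1 − 236356841/268435456 = 32078615/268435456.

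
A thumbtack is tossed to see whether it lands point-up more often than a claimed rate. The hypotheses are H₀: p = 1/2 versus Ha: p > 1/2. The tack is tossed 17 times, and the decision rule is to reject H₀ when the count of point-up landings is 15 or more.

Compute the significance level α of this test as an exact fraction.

77/65536

Under H₀, S ~ Binomial(17, 1/2), and α = P(S ≥ 15).
P(S ≥ 15) = [C(17,15) + C(17,16) + C(17,17)] / 2^17 = (136 + 17 + 1) / 131072 = 154/131072 = 77/65536.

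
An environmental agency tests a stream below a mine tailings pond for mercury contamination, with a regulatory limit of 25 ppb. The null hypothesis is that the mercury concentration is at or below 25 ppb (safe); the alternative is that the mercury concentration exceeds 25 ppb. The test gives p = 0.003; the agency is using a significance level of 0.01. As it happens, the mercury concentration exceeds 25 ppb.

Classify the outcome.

Neither — the decision is correct.

Since p = 0.003 < α = 0.01, H₀ is rejected.
H₀ is false (actually the mercury concentration exceeds 25 ppb).
The decision matches the true state — no error.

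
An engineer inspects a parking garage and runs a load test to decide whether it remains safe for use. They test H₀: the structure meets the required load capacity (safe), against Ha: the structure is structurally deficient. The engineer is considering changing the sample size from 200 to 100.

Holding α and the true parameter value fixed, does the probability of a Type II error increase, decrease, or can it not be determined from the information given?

Reducing n widens both sampling distributions, so the test has less ability to distinguish Ha from H₀.

It increases.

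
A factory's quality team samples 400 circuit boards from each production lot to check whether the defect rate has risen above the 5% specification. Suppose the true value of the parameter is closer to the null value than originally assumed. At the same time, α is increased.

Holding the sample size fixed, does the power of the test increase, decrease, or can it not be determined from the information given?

Cannot be determined from the information given.

The first change alone would make β increase; the second alone would make β decrease. Which effect dominates depends on the magnitudes, which are not given.
Since power = 1 − β, the effect on power is likewise indeterminate.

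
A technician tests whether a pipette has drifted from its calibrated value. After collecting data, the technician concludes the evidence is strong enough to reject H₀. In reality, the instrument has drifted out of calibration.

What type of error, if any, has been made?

The conventional null hypothesis here is that the instrument is correctly calibrated.
The test rejected a false H₀ — the decision matches the true state.

No error (correct decision).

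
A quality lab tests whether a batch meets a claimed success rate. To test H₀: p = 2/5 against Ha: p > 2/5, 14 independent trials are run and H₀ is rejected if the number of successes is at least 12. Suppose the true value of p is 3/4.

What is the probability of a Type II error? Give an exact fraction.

β = P(fail to reject H₀ | Ha true) = P(Y ≤ 11 | p = 3/4), Y ~ Binomial(14, 3/4).
Summing C(14,j)·(3/4)^j·(1/4)^{14-j} for j = 0..11 gives 96485417/134217728.

96485417/134217728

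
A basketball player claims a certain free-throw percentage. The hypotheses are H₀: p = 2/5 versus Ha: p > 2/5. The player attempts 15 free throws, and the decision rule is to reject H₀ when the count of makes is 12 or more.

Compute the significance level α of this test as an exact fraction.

The Type I error probability is α = P(X ≥ 12) computed under H₀, where X ~ Binomial(15, 2/5).
Adding the binomial terms for j = 12 through 15 with p = 2/5 yields 58830848/30517578125.

58830848/30517578125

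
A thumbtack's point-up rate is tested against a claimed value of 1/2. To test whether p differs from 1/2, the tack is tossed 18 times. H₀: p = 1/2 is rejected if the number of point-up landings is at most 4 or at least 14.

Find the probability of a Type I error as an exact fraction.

253/8192

α = P(S ≤ 4 or S ≥ 14 | p = 1/2), S ~ Binomial(18, 1/2).
Each tail has probability (1 + 18 + 153 + 816 + 3060)/262144; doubling gives α = 8096/262144 = 253/8192.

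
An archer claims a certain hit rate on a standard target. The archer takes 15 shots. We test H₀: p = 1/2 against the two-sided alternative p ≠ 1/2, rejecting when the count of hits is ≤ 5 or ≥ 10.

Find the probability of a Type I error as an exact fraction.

309/1024

Under H₀, Y ~ Binomial(15, 1/2); α is the probability of landing in either tail, P(Y ≤ 5) + P(Y ≥ 10).
Each tail has probability (1 + 15 + 105 + 455 + 1365 + 3003)/32768; doubling gives α = 9888/32768 = 309/1024.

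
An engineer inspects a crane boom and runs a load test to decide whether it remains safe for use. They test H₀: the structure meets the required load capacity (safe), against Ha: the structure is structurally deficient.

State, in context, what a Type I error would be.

A Type I error is rejecting H₀ when H₀ is true.
Here that means closing the structure for repairs when actually the structure meets the required load capacity (safe).

A Type I error would mean concluding that the structure is structurally deficient when in fact the structure meets the required load capacity (safe).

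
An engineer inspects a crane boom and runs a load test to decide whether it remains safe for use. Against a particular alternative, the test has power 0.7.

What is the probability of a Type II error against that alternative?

0.3

Power = 1 − β, so β = 1 − 0.7 = 0.3.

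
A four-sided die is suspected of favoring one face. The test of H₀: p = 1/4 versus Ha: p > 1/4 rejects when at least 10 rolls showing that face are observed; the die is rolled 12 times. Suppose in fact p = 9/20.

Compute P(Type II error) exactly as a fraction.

812745962073749/819200000000000

A Type II error is failing to reject when Ha holds: with p = 9/20, β = P(X ≤ 9).
Equivalently, β = 1 − P(X ≥ 10) = 812745962073749/819200000000000.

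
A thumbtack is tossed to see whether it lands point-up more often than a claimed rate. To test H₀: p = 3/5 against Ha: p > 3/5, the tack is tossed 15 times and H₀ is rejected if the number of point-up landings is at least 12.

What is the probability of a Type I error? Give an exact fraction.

2761898877/30517578125

α = P(reject H₀ | H₀ true) = P(X ≥ 12 | p = 3/5), with X ~ Binomial(15, 3/5).
P(X ≥ 12) = Σ_{j=12}^{15} C(15,j)·(3/5)^j·(2/5)^{15-j} = 2761898877/30517578125.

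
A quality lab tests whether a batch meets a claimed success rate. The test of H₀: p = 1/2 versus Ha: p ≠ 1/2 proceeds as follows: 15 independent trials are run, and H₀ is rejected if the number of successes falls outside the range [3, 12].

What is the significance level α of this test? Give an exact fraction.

α = P(S ≤ 2 or S ≥ 13 | p = 1/2), S ~ Binomial(15, 1/2).
The two tails are symmetric, so α = 2·(1 + 15 + 105)/2^15 = 242/32768 = 121/16384.

121/16384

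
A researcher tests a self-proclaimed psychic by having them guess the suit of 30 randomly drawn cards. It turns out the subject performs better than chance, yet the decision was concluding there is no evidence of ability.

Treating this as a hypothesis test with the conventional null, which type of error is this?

Type II error

The null hypothesis here is that the subject is guessing at random (p = 1/4).
'Concluding there is no evidence of ability' corresponds to failing to reject H₀.
H₀ was not rejected but H₀ is false — a Type II error (false negative).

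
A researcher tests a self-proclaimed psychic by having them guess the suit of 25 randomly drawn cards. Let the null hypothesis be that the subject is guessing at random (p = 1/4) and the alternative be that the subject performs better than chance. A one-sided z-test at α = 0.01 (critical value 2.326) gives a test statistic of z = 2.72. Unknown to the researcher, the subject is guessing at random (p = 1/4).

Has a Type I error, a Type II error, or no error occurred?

Since z = 2.72 > z* = 2.326, H₀ is rejected.
H₀ is true (actually the subject is guessing at random (p = 1/4)).
Rejecting a true H₀ is a Type I error.

Type I error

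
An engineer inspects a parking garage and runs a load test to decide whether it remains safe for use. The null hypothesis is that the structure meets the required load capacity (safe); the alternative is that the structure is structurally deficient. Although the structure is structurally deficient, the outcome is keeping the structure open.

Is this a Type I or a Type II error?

'Keeping the structure open' corresponds to failing to reject H₀.
H₀ was not rejected but H₀ is false — a Type II error (false negative).

Type II error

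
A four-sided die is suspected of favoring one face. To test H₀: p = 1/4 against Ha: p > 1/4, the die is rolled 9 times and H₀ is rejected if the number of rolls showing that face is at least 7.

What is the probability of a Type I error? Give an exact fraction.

Under H₀, S ~ Binomial(9, 1/4), and α = P(S ≥ 7).
Adding the binomial terms for j = 7 through 9 with p = 1/4 yields 11/8192.

11/8192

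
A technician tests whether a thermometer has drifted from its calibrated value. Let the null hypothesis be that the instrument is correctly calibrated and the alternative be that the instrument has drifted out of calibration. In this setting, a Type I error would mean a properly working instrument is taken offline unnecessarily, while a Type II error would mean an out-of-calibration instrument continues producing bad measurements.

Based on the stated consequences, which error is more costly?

The Type II consequence (an out-of-calibration instrument continues producing bad measurements) is more severe than the Type I consequence (a properly working instrument is taken offline unnecessarily).

Type II error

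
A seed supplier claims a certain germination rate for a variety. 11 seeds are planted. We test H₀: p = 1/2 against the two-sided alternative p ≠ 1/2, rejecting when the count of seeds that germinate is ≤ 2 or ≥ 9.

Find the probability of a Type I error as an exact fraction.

67/1024

The significance level is the null-hypothesis probability of the rejection region {≤2} ∪ {≥9}.
Each tail has probability (1 + 11 + 55)/2048; doubling gives α = 134/2048 = 67/1024.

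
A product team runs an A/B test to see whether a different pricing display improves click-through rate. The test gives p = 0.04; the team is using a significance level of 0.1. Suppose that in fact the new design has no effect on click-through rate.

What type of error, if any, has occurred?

The conventional null hypothesis is that the new design has no effect on click-through rate.
Since p = 0.04 < α = 0.1, H₀ is rejected.
H₀ is true (actually the new design has no effect on click-through rate).
Rejecting a true H₀ is a Type I error.

Type I error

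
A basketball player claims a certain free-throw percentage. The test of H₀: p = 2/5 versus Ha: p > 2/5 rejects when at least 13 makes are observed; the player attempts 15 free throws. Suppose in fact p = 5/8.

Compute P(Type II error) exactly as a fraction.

Under the alternative p = 5/8, K ~ Binomial(15, 5/8); β is the probability the test does not reject, P(K < 13).
Summing C(15,j)·(5/8)^j·(3/8)^{15-j} for j = 0..12 gives 33725631854457/35184372088832.

33725631854457/35184372088832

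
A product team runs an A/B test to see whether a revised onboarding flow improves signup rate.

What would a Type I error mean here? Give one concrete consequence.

With the conventional null hypothesis that the new design has no effect on signup rate:
A Type I error is rejecting H₀ when H₀ is true.
Here that means shipping the new feature to all users when actually the new design has no effect on signup rate.

A Type I error would mean concluding that the new design increases signup rate when in fact the new design has no effect on signup rate. Consequence: engineering effort is spent shipping a change that doesn't actually help.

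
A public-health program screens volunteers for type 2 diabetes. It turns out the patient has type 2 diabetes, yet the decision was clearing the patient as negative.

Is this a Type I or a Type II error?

Type II error

The null hypothesis here is that the patient does not have type 2 diabetes.
'Clearing the patient as negative' corresponds to failing to reject H₀.
H₀ was not rejected but H₀ is false — a Type II error (false negative).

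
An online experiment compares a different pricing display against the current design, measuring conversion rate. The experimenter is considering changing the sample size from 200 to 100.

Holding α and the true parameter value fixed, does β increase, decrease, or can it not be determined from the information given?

It increases.

With less data the test statistic is noisier; under Ha, more outcomes land inside the acceptance region.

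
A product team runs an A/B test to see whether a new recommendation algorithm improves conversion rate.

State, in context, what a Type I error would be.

A Type I error would mean concluding that the new design increases conversion rate when in fact the new design has no effect on conversion rate.

With the conventional null hypothesis that the new design has no effect on conversion rate:
A Type I error is rejecting H₀ when H₀ is true.
Here that means shipping the new feature to all users when actually the new design has no effect on conversion rate.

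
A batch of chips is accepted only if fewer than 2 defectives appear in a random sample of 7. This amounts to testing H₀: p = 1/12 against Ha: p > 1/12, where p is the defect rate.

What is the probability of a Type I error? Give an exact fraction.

Under H₀, K ~ Binomial(7, 1/12); the Type I error rate is P(K ≥ 2).
α = 1 − P(K ≤ 1) = 1 − 1771561/1990656 = 219095/1990656.

219095/1990656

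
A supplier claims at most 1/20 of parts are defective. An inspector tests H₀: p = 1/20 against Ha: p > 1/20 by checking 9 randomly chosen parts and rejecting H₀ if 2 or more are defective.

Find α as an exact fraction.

The significance level is the probability, assuming p = 1/20, of seeing 2 or more defectives in 9 draws.
Computing the lower-tail complement: 1 − 118884941287/128000000000 = 9115058713/128000000000.

9115058713/128000000000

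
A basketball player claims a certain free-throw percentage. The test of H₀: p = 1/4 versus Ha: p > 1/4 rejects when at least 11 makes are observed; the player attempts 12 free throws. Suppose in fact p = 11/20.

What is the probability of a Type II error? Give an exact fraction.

4062047911197291/4096000000000000

Under the alternative p = 11/20, K ~ Binomial(12, 11/20); β is the probability the test does not reject, P(K < 11).
Equivalently, β = 1 − P(K ≥ 11) = 4062047911197291/4096000000000000.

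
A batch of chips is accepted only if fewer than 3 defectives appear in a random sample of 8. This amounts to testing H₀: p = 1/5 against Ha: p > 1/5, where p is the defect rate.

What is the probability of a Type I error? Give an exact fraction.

79329/390625

Under H₀, X ~ Binomial(8, 1/5); the Type I error rate is P(X ≥ 3).
Via the complement, α = 1 − Σ_{j=0}^{2} C(8,j)(1/5)^j(4/5)^{8-j} = 79329/390625.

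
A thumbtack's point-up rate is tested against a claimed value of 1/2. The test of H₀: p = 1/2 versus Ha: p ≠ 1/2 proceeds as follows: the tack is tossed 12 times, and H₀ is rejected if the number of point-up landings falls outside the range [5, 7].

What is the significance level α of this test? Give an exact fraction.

397/1024

α = P(X ≤ 4 or X ≥ 8 | p = 1/2), X ~ Binomial(12, 1/2).
Each tail has probability (1 + 12 + 66 + 220 + 495)/4096; doubling gives α = 1588/4096 = 397/1024.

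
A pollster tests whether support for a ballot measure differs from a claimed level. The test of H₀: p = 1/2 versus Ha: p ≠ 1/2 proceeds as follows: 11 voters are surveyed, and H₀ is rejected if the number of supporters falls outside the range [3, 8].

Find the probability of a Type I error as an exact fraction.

Under H₀, S ~ Binomial(11, 1/2); α is the probability of landing in either tail, P(S ≤ 2) + P(S ≥ 9).
Each tail has probability (1 + 11 + 55)/2048; doubling gives α = 134/2048 = 67/1024.

67/1024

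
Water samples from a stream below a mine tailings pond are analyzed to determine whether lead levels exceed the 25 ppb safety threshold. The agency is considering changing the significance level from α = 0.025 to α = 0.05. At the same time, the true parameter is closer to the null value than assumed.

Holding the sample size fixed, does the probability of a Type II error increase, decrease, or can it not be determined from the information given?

Cannot be determined from the information given.

The first change alone would make β decrease; the second alone would make β increase. Which effect dominates depends on the magnitudes, which are not given.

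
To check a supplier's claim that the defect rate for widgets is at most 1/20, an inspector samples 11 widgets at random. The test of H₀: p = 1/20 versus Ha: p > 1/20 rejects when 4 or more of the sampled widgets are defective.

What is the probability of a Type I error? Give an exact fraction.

α = P(reject H₀ | H₀ true) = P(Y ≥ 4 | p = 1/20), Y ~ Binomial(11, 1/20).
Via the complement, α = 1 − Σ_{j=0}^{3} C(11,j)(1/20)^j(19/20)^{11-j} = 7947524659/5120000000000.

7947524659/5120000000000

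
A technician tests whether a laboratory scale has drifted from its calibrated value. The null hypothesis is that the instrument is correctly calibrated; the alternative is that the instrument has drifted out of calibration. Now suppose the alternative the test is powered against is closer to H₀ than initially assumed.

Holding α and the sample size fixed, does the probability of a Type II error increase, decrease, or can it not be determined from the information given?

When the true parameter is near the null value, the test has a harder time distinguishing Ha from H₀.

It increases.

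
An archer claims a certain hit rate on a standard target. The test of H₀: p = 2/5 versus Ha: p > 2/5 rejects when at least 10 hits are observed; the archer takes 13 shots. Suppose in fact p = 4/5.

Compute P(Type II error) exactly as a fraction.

β = P(fail to reject H₀ | Ha true) = P(X ≤ 9 | p = 4/5), X ~ Binomial(13, 4/5).
Summing C(13,j)·(4/5)^j·(1/5)^{13-j} for j = 0..9 gives 61688401/244140625.

61688401/244140625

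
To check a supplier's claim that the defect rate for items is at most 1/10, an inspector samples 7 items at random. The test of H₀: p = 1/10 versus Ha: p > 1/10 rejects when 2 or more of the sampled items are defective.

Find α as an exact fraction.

93559/625000

Under H₀, Y ~ Binomial(7, 1/10); the Type I error rate is P(Y ≥ 2).
α = 1 − P(Y ≤ 1) = 1 − 531441/625000 = 93559/625000.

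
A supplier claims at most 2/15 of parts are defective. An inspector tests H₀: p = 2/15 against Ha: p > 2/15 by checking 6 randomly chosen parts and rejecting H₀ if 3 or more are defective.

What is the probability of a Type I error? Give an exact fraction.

α = P(reject H₀ | H₀ true) = P(X ≥ 3 | p = 2/15), X ~ Binomial(6, 2/15).
Computing the lower-tail complement: 1 − 2199197/2278125 = 78928/2278125.

78928/2278125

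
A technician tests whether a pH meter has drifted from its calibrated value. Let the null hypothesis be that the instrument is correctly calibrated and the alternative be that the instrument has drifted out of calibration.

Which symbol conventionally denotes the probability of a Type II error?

P(Type II error) = P(fail to reject H₀ | H₀ false) = β.

β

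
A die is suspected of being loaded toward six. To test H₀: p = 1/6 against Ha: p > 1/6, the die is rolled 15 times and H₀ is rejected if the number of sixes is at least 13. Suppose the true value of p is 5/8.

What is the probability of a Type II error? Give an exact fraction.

33725631854457/35184372088832

β = P(fail to reject H₀ | Ha true) = P(Y ≤ 12 | p = 5/8), Y ~ Binomial(15, 5/8).
Equivalently, β = 1 − P(Y ≥ 13) = 33725631854457/35184372088832.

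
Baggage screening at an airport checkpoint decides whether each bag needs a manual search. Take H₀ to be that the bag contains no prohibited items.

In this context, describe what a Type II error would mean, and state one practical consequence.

A Type II error would mean concluding that the bag contains no prohibited items (or at least failing to establish that the bag contains a prohibited item) when in fact the bag contains a prohibited item. Consequence: a prohibited item passes through security undetected.

A Type II error is failing to reject H₀ when H₀ is false.
Here that means letting the bag through when actually the bag contains a prohibited item.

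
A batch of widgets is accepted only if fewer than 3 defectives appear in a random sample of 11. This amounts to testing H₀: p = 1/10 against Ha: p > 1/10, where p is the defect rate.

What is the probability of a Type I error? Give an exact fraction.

1791237017/20000000000

The significance level is the probability, assuming p = 1/10, of seeing 3 or more defectives in 11 draws.
α = 1 − P(S ≤ 2) = 1 − 18208762983/20000000000 = 1791237017/20000000000.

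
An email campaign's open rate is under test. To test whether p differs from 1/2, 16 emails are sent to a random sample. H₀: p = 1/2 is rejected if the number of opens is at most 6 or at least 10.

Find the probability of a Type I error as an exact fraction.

α = P(K ≤ 6 or K ≥ 10 | p = 1/2), K ~ Binomial(16, 1/2).
Each tail has probability (1 + 16 + 120 + 560 + 1820 + 4368 + 8008)/65536; doubling gives α = 29786/65536 = 14893/32768.

14893/32768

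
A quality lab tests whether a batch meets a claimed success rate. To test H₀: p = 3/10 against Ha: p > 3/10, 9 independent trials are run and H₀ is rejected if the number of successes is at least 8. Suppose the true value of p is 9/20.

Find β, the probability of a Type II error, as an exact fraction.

A Type II error is failing to reject when Ha holds: with p = 9/20, β = P(X ≤ 7).
Equivalently, β = 1 − P(X ≥ 8) = 126837738533/128000000000.

126837738533/128000000000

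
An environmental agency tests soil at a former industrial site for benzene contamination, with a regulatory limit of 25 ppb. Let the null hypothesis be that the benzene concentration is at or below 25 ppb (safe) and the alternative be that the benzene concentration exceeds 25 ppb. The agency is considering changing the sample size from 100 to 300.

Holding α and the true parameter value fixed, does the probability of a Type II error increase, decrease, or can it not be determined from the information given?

It decreases.

Increasing n separates the H₀ and Ha sampling distributions, so under Ha fewer outcomes land in the acceptance region.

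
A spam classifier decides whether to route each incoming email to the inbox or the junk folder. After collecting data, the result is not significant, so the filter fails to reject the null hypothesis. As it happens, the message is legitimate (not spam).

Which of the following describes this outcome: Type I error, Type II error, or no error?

No error (correct decision).

The conventional null hypothesis here is that the message is legitimate (not spam).
The test retained a true H₀ — the decision matches the true state.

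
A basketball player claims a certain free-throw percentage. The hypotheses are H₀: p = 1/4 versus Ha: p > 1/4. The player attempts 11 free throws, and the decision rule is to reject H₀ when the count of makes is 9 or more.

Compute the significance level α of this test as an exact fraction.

The Type I error probability is α = P(S ≥ 9) computed under H₀, where S ~ Binomial(11, 1/4).
P(S ≥ 9) = Σ_{j=9}^{11} C(11,j)·(1/4)^j·(3/4)^{11-j} = 529/4194304.

529/4194304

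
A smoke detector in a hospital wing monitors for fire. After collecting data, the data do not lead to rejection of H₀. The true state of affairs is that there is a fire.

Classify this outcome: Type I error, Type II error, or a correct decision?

Type II error

The conventional null hypothesis here is that there is no fire.
H₀ was not rejected, but H₀ is actually false.
Failing to reject a false null hypothesis is a Type II error (false negative).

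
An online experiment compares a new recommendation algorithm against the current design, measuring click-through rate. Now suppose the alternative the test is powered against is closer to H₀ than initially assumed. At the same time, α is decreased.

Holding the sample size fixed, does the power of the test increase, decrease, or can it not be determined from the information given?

A smaller departure from H₀ means the test statistic under Ha is distributed closer to where it would be under H₀; rejection becomes less likely. A smaller α moves the rejection region further into the tail. With the alternative true, more outcomes now fall outside the rejection region, so failing to reject becomes more likely. Both changes push β in the same direction.
Since power = 1 − β and β increases, power decreases.

It decreases.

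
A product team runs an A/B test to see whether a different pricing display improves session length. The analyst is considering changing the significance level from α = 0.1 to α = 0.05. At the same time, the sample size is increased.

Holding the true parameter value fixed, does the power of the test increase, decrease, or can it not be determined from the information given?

Cannot be determined from the information given.

The first change alone would make β increase; the second alone would make β decrease. Which effect dominates depends on the magnitudes, which are not given.
Since power = 1 − β, the effect on power is likewise indeterminate.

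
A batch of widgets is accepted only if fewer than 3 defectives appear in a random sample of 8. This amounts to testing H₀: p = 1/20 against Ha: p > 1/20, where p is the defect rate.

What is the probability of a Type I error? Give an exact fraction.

α = P(reject H₀ | H₀ true) = P(Y ≥ 3 | p = 1/20), Y ~ Binomial(8, 1/20).
Computing the lower-tail complement: 1 − 25451821621/25600000000 = 148178379/25600000000.

148178379/25600000000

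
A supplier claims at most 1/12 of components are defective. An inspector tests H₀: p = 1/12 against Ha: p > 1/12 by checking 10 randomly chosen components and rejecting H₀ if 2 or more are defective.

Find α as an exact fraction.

4133487571/20639121408

Under H₀, K ~ Binomial(10, 1/12); the Type I error rate is P(K ≥ 2).
Via the complement, α = 1 − Σ_{j=0}^{1} C(10,j)(1/12)^j(11/12)^{10-j} = 4133487571/20639121408.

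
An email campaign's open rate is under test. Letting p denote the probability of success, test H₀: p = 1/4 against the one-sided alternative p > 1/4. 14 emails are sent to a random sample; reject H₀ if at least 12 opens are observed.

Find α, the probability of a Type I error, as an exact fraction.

431/134217728

α = P(reject H₀ | H₀ true) = P(K ≥ 12 | p = 1/4), with K ~ Binomial(14, 1/4).
P(K ≥ 12) = Σ_{j=12}^{14} C(14,j)·(1/4)^j·(3/4)^{14-j} = 431/134217728.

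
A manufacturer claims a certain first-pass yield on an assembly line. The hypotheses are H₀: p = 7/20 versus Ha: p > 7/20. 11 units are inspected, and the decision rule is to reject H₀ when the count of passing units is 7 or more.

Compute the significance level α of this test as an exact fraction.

The Type I error probability is α = P(K ≥ 7) computed under H₀, where K ~ Binomial(11, 7/20).
Summing C(11,j)(7/20)^j(13/20)^{11−j} for j = 7,…,11 gives 1026922708651/20480000000000.

1026922708651/20480000000000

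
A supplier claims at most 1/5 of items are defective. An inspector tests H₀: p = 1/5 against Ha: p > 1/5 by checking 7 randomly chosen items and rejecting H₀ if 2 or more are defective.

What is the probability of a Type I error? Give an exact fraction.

The significance level is the probability, assuming p = 1/5, of seeing 2 or more defectives in 7 draws.
Via the complement, α = 1 − Σ_{j=0}^{1} C(7,j)(1/5)^j(4/5)^{7-j} = 33069/78125.

33069/78125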